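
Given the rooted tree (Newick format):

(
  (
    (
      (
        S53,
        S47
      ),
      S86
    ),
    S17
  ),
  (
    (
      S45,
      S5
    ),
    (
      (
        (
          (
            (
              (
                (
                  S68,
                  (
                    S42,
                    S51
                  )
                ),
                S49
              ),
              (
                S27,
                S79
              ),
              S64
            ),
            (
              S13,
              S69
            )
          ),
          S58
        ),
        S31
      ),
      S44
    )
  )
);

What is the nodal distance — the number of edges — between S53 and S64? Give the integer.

11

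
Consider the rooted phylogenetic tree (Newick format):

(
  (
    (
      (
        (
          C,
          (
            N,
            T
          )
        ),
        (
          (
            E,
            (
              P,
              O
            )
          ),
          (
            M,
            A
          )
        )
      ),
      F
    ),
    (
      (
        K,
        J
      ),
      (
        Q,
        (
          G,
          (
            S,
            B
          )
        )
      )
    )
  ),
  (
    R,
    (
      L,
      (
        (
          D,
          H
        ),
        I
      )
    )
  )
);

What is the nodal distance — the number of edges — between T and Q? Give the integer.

The MRCA of T and Q is the node subtending ((((C,(N,T)),((E,(P,O)),(M,A))),F),((K,J),(Q,(G,(S,B))))).
From T up to that node: 5 branches. From Q up to the same node: 3 branches. Total: 5 + 3 = 8.

8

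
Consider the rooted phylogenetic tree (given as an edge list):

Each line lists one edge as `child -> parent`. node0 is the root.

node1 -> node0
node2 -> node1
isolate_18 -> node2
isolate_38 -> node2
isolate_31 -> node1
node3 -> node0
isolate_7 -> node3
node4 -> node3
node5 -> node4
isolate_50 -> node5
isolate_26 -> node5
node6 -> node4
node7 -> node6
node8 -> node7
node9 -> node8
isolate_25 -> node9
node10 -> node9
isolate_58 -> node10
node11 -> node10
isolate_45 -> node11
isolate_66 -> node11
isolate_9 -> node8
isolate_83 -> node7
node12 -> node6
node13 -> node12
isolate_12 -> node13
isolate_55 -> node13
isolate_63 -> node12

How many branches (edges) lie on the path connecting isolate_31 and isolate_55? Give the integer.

8

The MRCA of isolate_31 and isolate_55 is the root of the tree.
From isolate_31 up to that node: 2 branches. From isolate_55 up to the same node: 6 branches. Total: 2 + 6 = 8.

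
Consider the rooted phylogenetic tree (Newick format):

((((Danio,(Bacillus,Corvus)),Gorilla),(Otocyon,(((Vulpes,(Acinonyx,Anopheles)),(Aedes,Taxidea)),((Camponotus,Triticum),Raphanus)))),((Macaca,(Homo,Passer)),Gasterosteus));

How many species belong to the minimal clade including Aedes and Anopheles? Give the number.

5

The MRCA of Aedes and Anopheles is the node subtending ((Vulpes,(Acinonyx,Anopheles)),(Aedes,Taxidea)).
That clade contains 5 terminal taxa: Acinonyx, Aedes, Anopheles, Taxidea, Vulpes.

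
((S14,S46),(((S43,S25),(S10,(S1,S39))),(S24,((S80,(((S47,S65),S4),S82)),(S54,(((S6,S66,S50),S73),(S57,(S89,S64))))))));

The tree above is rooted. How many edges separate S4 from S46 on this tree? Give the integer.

The MRCA of S4 and S46 is the root of the tree.
From S4 up to that node: 7 branches. From S46 up to the same node: 2 branches. Total: 7 + 2 = 9.

9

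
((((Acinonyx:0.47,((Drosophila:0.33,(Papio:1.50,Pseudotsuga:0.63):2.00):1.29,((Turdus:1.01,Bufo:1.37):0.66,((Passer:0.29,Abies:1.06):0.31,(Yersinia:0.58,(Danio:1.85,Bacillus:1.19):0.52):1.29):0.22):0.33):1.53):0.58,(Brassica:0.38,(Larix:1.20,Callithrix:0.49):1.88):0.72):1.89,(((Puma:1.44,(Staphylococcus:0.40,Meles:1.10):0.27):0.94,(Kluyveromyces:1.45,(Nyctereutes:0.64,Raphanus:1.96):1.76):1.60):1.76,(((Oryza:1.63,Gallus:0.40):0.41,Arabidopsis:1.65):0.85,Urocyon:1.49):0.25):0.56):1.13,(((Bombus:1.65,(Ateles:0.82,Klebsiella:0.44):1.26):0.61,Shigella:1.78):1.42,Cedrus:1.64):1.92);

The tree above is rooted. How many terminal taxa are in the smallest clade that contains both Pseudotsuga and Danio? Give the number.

The MRCA of Pseudotsuga and Danio is the node subtending ((Drosophila,(Papio,Pseudotsuga)),((Turdus,Bufo),((Passer,Abies),(Yersinia,(Danio,Bacillus))))).
That clade contains 10 terminal taxa: Abies, Bacillus, Bufo, Danio, Drosophila, Papio, Passer, Pseudotsuga, Turdus, Yersinia.

10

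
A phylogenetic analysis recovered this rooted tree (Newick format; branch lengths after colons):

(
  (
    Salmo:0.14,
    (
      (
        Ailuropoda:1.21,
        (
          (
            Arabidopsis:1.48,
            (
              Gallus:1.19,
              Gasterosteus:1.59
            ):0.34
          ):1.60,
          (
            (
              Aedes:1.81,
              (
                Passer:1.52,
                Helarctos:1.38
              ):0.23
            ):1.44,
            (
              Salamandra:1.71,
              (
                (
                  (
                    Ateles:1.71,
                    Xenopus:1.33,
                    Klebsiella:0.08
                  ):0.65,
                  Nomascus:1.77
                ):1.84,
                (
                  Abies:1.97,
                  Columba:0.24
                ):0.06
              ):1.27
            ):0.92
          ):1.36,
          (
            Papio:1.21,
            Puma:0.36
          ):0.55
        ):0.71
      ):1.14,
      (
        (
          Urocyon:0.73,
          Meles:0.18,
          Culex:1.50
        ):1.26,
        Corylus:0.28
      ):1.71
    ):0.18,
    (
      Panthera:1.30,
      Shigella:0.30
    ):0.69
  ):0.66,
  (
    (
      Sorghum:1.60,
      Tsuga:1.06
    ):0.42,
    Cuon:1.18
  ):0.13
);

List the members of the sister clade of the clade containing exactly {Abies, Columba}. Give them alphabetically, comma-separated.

Ateles, Klebsiella, Nomascus, Xenopus

The clade containing exactly {Abies, Columba} attaches to the tree at the node subtending (((Ateles,Xenopus,Klebsiella),Nomascus),(Abies,Columba)).
The other lineage descending from that same node — the sister group — is ((Ateles,Xenopus,Klebsiella),Nomascus); its 4 tips in alphabetical order are the answer.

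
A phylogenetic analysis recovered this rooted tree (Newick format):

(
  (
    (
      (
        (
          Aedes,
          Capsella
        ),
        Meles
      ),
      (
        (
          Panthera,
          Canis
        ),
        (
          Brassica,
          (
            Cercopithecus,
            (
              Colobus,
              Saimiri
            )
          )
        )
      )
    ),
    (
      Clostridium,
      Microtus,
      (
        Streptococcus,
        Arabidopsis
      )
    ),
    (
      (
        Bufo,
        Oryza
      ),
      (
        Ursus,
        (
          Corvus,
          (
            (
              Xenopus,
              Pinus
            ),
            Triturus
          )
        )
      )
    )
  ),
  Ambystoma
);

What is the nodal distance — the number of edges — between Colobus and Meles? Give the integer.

7

The MRCA of Colobus and Meles is the node subtending (((Aedes,Capsella),Meles),((Panthera,Canis),(Brassica,(Cercopithecus,(Colobus,Saimiri))))).
From Colobus up to that node: 5 branches. From Meles up to the same node: 2 branches. Total: 5 + 2 = 7.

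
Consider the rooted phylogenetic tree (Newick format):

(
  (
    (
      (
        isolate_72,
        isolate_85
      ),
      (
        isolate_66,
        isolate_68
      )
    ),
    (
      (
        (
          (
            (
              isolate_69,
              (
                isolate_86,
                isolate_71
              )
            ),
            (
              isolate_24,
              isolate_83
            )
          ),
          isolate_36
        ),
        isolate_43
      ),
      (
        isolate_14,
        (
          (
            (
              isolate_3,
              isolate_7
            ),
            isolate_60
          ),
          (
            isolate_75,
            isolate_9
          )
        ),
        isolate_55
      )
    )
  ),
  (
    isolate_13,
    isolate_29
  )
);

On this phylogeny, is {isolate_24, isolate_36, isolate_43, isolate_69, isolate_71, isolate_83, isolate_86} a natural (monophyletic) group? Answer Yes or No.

The most recent common ancestor of these taxa subtends ((((isolate_69,(isolate_86,isolate_71)),(isolate_24,isolate_83)),isolate_36),isolate_43).
That clade has exactly 7 tips — every listed taxon and nothing else — so the group is monophyletic.

Yes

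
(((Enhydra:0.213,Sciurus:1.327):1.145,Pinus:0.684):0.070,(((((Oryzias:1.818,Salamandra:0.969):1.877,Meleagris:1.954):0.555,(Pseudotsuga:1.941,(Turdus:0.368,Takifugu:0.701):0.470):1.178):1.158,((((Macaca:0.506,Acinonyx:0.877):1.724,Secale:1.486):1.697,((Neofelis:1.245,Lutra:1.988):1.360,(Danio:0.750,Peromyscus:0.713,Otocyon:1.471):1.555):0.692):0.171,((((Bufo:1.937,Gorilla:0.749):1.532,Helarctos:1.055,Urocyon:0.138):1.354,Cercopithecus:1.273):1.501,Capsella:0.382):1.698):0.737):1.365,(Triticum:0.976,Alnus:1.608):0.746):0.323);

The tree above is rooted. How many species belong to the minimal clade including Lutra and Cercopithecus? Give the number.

14

The MRCA of Lutra and Cercopithecus is the node subtending ((((Macaca,Acinonyx),Secale),((Neofelis,Lutra),(Danio,Peromyscus,Otocyon))),((((Bufo,Gorilla),Helarctos,Urocyon),Cercopithecus),Capsella)).
That clade contains 14 terminal taxa: Acinonyx, Bufo, Capsella, Cercopithecus, Danio, Gorilla, Helarctos, Lutra, Macaca, Neofelis, Otocyon, Peromyscus, Secale, Urocyon.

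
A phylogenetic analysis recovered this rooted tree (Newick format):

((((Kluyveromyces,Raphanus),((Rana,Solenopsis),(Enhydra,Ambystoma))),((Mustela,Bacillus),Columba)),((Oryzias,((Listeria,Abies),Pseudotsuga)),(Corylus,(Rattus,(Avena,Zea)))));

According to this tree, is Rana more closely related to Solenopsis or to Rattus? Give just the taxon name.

The MRCA of Rana and Solenopsis subtends (Rana,Solenopsis) (2 taxa).
The MRCA of Rana and Rattus is the root, subtending the entire tree (17 taxa).
The first is nested inside the second, so Rana shares a more recent common ancestor with Solenopsis.

Solenopsis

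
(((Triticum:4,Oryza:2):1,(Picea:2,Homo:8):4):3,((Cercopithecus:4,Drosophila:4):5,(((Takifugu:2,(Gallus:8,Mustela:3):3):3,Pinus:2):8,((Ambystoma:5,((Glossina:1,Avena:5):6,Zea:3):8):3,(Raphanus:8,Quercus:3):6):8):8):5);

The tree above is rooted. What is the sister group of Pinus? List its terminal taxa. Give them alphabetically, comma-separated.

Gallus, Mustela, Takifugu

Pinus attaches to the tree at the node subtending ((Takifugu,(Gallus,Mustela)),Pinus).
The other lineage descending from that same node — the sister group — is (Takifugu,(Gallus,Mustela)); its 3 tips in alphabetical order are the answer.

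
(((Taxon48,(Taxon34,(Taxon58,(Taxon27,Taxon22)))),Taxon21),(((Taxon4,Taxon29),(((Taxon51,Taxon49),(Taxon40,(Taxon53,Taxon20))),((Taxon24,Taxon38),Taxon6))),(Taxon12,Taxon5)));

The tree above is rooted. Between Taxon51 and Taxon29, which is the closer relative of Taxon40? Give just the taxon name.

Taxon51

The MRCA of Taxon40 and Taxon51 subtends ((Taxon51,Taxon49),(Taxon40,(Taxon53,Taxon20))) (5 taxa).
The MRCA of Taxon40 and Taxon29 subtends ((Taxon4,Taxon29),(((Taxon51,Taxon49),(Taxon40,(Taxon53,Taxon20))),((Taxon24,Taxon38),Taxon6))) (10 taxa).
The first is nested inside the second, so Taxon40 shares a more recent common ancestor with Taxon51.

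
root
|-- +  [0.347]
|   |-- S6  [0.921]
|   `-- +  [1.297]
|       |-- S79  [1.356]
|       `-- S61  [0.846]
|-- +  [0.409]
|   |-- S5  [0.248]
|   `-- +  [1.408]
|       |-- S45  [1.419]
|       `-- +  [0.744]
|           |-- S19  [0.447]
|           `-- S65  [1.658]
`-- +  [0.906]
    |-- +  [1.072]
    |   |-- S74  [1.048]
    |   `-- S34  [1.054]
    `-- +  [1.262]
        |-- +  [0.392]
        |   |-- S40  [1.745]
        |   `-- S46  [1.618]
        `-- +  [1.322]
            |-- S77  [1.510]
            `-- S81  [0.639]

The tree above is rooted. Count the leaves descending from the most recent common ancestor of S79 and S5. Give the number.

13

The MRCA of S79 and S5 is the root, so the clade is the entire tree.
That clade contains 13 terminal taxa: S19, S34, S40, S45, S46, S5, S6, S61, S65, S74, S77, S79, S81.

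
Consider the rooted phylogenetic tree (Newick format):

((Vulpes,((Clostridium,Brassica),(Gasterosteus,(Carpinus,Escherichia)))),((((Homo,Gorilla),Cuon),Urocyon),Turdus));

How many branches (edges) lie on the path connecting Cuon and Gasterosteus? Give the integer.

The MRCA of Cuon and Gasterosteus is the root of the tree.
From Cuon up to that node: 4 branches. From Gasterosteus up to the same node: 4 branches. Total: 4 + 4 = 8.

8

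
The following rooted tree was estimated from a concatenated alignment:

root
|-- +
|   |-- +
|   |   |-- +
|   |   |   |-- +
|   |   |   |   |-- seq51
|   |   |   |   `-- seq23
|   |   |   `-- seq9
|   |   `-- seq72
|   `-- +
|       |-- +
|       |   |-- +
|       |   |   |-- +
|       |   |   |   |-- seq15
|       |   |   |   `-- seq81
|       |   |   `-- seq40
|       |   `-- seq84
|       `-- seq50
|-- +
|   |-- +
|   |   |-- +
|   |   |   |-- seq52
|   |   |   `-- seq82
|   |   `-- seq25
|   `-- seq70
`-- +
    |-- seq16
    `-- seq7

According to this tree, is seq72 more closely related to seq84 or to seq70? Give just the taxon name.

seq84

The MRCA of seq72 and seq84 subtends ((((seq51,seq23),seq9),seq72),((((seq15,seq81),seq40),seq84),seq50)) (9 taxa).
The MRCA of seq72 and seq70 is the root, subtending the entire tree (15 taxa).
The first is nested inside the second, so seq72 shares a more recent common ancestor with seq84.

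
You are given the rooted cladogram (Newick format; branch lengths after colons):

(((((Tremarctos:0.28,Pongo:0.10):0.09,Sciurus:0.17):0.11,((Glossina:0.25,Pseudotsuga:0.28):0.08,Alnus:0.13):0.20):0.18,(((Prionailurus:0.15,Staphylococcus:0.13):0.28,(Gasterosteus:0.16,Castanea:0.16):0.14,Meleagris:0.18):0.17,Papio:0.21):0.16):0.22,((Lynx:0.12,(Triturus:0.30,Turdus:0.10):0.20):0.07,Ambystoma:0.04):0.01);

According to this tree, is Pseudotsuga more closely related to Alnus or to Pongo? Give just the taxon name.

Alnus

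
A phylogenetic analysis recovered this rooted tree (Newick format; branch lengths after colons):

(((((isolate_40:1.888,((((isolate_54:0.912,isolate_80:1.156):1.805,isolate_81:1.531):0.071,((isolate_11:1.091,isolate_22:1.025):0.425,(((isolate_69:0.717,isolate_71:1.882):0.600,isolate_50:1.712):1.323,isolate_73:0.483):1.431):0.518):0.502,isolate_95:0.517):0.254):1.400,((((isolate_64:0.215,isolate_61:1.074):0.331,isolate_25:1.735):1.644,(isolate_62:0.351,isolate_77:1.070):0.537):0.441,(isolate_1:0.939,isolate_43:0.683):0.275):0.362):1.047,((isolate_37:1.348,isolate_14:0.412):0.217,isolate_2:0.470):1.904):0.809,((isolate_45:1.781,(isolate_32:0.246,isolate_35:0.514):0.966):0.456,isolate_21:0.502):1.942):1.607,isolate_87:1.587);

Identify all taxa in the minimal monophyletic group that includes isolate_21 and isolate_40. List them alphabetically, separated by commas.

Tracing isolate_21: it sits inside ((isolate_45,(isolate_32,isolate_35)),isolate_21).
Tracing isolate_40: it sits inside (isolate_40,((((isolate_54,isolate_80),isolate_81),((isolate_11,isolate_22),(((isolate_69,isolate_71),isolate_50),isolate_73))),isolate_95)).
The smallest clade enclosing both is ((((isolate_40,((((isolate_54,isolate_80),isolate_81),((isolate_11,isolate_22),(((isolate_69,isolate_71),isolate_50),isolate_73))),isolate_95)),((((isolate_64,isolate_61),isolate_25),(isolate_62,isolate_77)),(isolate_1,isolate_43))),((isolate_37,isolate_14),isolate_2)),((isolate_45,(isolate_32,isolate_35)),isolate_21)); the answer is its 25 terminal taxa in alphabetical order.

isolate_1, isolate_11, isolate_14, isolate_2, isolate_21, isolate_22, isolate_25, isolate_32, isolate_35, isolate_37, isolate_40, isolate_43, isolate_45, isolate_50, isolate_54, isolate_61, isolate_62, isolate_64, isolate_69, isolate_71, isolate_73, isolate_77, isolate_80, isolate_81, isolate_95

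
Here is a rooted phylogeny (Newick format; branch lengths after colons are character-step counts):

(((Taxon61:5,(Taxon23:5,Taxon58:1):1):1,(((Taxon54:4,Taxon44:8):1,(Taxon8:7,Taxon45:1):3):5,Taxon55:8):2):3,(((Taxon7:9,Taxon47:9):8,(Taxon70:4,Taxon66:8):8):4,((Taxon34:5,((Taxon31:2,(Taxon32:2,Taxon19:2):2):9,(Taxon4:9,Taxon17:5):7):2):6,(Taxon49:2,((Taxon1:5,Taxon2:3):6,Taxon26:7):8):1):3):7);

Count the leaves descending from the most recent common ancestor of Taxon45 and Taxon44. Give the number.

The MRCA of Taxon45 and Taxon44 is the node subtending ((Taxon54,Taxon44),(Taxon8,Taxon45)).
That clade contains 4 terminal taxa: Taxon44, Taxon45, Taxon54, Taxon8.

4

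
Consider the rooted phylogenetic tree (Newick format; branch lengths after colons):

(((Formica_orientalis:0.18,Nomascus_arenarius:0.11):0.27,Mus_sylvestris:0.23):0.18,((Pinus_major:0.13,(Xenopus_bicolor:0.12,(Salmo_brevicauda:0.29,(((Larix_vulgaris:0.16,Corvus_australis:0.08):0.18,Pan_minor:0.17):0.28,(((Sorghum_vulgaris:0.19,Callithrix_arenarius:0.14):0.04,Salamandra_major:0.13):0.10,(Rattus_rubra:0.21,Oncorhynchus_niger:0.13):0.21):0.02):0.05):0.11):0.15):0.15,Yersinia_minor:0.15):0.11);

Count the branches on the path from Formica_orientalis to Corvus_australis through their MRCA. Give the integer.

The MRCA of Formica_orientalis and Corvus_australis is the root of the tree.
From Formica_orientalis up to that node: 3 branches. From Corvus_australis up to the same node: 8 branches. Total: 3 + 8 = 11.

11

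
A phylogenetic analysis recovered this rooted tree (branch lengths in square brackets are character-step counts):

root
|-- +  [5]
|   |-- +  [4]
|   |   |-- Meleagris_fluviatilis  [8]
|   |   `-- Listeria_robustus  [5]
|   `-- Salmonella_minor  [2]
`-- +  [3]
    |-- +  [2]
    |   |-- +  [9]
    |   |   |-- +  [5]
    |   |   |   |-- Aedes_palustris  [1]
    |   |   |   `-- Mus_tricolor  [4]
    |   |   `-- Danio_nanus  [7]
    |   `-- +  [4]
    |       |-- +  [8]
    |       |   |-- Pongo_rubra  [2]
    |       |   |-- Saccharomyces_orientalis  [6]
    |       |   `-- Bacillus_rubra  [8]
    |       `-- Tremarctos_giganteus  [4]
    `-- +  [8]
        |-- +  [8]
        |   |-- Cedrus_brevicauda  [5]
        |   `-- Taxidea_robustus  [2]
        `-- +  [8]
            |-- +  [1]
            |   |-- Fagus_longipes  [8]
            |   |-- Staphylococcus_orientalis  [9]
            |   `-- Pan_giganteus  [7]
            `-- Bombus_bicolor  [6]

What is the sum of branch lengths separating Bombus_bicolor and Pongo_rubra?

38

The path runs Bombus_bicolor → … → MRCA → … → Pongo_rubra; the MRCA is the node subtending ((((Aedes_palustris,Mus_tricolor),Danio_nanus),((Pongo_rubra,Saccharomyces_orientalis,Bacillus_rubra),Tremarctos_giganteus)),((Cedrus_brevicauda,Taxidea_robustus),((Fagus_longipes,Staphylococcus_orientalis,Pan_giganteus),Bombus_bicolor))).
Branch lengths along that path: 6 + 8 + 8 + 2 + 4 + 8 + 2 = 38.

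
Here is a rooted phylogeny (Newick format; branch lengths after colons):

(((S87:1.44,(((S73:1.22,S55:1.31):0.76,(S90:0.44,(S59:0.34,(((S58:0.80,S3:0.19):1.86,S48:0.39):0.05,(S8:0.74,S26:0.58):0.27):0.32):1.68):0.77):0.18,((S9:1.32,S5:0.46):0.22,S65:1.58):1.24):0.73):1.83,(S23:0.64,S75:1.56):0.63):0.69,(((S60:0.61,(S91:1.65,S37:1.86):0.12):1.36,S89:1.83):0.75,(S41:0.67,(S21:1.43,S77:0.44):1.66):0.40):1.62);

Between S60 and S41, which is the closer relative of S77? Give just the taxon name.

S41

The MRCA of S77 and S41 subtends (S41,(S21,S77)) (3 taxa).
The MRCA of S77 and S60 subtends (((S60,(S91,S37)),S89),(S41,(S21,S77))) (7 taxa).
The first is nested inside the second, so S77 shares a more recent common ancestor with S41.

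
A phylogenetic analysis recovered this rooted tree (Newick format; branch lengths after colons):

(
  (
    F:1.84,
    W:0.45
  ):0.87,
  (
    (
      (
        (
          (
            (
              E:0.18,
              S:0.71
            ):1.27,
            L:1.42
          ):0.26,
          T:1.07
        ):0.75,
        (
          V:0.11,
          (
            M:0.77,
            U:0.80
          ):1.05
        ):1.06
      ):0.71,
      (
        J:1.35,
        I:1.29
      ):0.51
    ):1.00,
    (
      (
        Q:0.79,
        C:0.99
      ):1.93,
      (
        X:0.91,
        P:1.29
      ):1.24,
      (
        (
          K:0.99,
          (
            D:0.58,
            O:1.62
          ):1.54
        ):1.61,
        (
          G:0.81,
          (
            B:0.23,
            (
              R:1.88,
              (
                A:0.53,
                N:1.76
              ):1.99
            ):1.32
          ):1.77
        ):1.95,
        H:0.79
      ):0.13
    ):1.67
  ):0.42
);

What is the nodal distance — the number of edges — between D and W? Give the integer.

8

The MRCA of D and W is the root of the tree.
From D up to that node: 6 branches. From W up to the same node: 2 branches. Total: 6 + 2 = 8.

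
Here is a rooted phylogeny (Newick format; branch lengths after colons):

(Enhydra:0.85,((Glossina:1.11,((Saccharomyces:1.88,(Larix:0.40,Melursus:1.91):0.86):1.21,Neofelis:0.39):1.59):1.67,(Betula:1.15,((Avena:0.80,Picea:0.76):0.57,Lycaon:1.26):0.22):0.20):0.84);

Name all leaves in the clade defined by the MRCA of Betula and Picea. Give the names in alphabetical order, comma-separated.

Avena, Betula, Lycaon, Picea

Tracing Betula: it sits inside (Betula,((Avena,Picea),Lycaon)).
Tracing Picea: it sits inside (Avena,Picea).
The smallest clade enclosing both is (Betula,((Avena,Picea),Lycaon)); the answer is its 4 terminal taxa in alphabetical order.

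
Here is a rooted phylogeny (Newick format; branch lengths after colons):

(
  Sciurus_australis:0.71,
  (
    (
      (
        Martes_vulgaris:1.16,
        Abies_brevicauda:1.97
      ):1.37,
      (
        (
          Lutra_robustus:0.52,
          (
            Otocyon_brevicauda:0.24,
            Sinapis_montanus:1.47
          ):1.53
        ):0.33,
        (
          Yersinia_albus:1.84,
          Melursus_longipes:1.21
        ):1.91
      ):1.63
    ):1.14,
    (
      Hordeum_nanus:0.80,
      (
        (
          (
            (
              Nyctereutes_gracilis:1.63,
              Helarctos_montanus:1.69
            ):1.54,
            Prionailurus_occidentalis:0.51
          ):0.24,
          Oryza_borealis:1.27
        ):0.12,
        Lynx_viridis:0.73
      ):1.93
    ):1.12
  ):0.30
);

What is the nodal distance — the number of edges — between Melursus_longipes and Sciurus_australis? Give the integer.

6

The MRCA of Melursus_longipes and Sciurus_australis is the root of the tree.
From Melursus_longipes up to that node: 5 branches. From Sciurus_australis up to the same node: 1 branch. Total: 5 + 1 = 6.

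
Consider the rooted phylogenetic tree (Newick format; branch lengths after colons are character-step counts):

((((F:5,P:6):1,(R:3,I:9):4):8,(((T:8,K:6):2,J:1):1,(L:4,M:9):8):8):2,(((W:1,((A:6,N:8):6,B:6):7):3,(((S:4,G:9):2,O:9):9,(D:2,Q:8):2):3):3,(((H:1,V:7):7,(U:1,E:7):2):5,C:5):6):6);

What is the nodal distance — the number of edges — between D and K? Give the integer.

10

The MRCA of D and K is the root of the tree.
From D up to that node: 5 branches. From K up to the same node: 5 branches. Total: 5 + 5 = 10.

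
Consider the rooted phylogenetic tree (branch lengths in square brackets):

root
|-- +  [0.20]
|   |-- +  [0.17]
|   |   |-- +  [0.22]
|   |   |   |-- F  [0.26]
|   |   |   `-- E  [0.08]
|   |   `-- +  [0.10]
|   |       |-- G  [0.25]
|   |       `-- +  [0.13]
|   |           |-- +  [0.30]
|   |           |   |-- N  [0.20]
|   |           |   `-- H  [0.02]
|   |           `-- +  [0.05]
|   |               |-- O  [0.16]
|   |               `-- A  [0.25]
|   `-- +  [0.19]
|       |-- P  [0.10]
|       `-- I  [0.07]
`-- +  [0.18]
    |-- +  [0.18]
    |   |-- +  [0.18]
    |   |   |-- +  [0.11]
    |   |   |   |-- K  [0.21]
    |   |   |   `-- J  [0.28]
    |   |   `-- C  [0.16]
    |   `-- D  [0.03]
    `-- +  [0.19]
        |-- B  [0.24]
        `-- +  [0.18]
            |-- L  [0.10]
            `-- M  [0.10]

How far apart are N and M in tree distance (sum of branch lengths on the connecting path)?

1.75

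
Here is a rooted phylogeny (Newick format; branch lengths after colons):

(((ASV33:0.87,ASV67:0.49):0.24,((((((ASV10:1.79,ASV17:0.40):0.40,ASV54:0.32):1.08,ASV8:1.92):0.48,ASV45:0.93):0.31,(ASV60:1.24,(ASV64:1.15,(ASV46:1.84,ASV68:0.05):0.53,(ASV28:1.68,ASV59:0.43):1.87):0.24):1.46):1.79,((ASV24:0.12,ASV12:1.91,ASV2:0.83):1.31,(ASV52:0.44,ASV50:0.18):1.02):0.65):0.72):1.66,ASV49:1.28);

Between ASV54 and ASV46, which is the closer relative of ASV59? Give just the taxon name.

The MRCA of ASV59 and ASV46 subtends (ASV64,(ASV46,ASV68),(ASV28,ASV59)) (5 taxa).
The MRCA of ASV59 and ASV54 subtends (((((ASV10,ASV17),ASV54),ASV8),ASV45),(ASV60,(ASV64,(ASV46,ASV68),(ASV28,ASV59)))) (11 taxa).
The first is nested inside the second, so ASV59 shares a more recent common ancestor with ASV46.

ASV46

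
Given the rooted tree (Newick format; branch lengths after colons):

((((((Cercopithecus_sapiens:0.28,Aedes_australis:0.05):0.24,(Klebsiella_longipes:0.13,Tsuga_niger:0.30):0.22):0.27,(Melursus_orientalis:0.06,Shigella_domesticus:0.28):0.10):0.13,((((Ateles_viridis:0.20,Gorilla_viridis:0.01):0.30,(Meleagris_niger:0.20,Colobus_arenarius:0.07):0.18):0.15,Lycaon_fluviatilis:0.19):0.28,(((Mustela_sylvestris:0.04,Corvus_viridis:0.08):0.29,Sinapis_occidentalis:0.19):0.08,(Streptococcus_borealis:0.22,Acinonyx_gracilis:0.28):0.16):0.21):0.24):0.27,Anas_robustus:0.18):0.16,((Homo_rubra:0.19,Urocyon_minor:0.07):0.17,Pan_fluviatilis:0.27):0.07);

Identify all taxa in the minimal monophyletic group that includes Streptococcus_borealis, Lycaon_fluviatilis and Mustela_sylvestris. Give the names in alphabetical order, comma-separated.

Acinonyx_gracilis, Ateles_viridis, Colobus_arenarius, Corvus_viridis, Gorilla_viridis, Lycaon_fluviatilis, Meleagris_niger, Mustela_sylvestris, Sinapis_occidentalis, Streptococcus_borealis

Tracing Streptococcus_borealis: it sits inside (Streptococcus_borealis,Acinonyx_gracilis).
Tracing Lycaon_fluviatilis: it sits inside (((Ateles_viridis,Gorilla_viridis),(Meleagris_niger,Colobus_arenarius)),Lycaon_fluviatilis).
Tracing Mustela_sylvestris: it sits inside (Mustela_sylvestris,Corvus_viridis).
The smallest clade enclosing all 3 is ((((Ateles_viridis,Gorilla_viridis),(Meleagris_niger,Colobus_arenarius)),Lycaon_fluviatilis),(((Mustela_sylvestris,Corvus_viridis),Sinapis_occidentalis),(Streptococcus_borealis,Acinonyx_gracilis))); the answer is its 10 terminal taxa in alphabetical order.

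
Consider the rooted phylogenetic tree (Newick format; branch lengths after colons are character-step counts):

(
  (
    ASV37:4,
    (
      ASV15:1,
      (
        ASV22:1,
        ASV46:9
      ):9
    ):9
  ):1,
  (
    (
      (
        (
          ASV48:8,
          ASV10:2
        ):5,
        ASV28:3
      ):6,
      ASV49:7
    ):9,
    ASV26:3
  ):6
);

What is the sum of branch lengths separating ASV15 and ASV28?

35

The path runs ASV15 → … → MRCA → … → ASV28; the MRCA is the root of the tree.
Branch lengths along that path: 1 + 9 + 1 + 6 + 9 + 6 + 3 = 35.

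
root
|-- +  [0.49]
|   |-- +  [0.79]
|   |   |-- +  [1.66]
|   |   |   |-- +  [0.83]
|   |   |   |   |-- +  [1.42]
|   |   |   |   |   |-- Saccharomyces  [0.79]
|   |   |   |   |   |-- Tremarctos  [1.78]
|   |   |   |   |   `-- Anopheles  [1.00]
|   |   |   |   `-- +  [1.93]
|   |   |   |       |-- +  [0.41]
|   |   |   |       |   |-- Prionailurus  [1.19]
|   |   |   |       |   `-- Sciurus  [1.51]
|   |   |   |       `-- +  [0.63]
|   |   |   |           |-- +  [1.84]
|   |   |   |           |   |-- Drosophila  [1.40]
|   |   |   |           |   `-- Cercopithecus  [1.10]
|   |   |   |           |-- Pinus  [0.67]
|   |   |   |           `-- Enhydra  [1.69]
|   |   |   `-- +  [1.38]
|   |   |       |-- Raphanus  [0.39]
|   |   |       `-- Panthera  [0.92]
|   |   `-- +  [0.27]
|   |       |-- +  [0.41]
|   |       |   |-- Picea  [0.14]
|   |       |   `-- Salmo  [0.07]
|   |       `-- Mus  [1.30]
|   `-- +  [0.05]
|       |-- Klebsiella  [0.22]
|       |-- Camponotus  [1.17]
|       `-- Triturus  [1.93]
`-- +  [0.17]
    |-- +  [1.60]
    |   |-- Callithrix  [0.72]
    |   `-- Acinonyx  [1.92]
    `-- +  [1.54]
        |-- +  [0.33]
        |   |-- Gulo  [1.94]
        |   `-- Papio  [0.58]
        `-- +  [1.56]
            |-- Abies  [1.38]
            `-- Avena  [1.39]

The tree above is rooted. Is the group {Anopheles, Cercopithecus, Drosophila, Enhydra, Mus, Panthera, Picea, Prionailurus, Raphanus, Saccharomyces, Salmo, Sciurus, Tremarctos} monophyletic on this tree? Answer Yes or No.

No

The MRCA of the listed taxa subtends ((((Saccharomyces,Tremarctos,Anopheles),((Prionailurus,Sciurus),((Drosophila,Cercopithecus),Pinus,Enhydra))),(Raphanus,Panthera)),((Picea,Salmo),Mus)).
That clade also contains Pinus, which is not in the proposed group, so the group is not monophyletic.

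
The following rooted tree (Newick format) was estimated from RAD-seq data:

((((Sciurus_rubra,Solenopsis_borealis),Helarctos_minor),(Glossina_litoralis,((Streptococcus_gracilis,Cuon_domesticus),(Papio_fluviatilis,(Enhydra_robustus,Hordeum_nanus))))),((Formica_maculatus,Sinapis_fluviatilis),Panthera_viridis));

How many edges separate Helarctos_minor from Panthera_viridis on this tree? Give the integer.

The MRCA of Helarctos_minor and Panthera_viridis is the root of the tree.
From Helarctos_minor up to that node: 3 branches. From Panthera_viridis up to the same node: 2 branches. Total: 3 + 2 = 5.

5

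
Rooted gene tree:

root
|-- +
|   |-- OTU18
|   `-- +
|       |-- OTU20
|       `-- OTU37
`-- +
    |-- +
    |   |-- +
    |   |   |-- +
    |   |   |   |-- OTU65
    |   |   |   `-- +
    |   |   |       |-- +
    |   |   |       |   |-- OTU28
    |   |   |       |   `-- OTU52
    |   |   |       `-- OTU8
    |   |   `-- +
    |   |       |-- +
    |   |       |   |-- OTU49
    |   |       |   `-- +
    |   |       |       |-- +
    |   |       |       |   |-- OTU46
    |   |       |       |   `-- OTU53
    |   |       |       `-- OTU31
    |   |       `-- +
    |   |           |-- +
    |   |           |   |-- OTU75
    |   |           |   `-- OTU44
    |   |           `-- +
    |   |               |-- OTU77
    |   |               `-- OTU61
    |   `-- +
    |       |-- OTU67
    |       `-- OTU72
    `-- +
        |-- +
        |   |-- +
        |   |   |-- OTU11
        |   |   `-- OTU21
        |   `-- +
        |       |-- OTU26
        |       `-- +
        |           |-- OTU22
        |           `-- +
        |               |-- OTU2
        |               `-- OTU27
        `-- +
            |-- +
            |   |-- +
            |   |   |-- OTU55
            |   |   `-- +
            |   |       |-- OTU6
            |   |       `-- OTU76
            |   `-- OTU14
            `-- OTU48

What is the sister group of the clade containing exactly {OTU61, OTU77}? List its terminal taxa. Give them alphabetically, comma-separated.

OTU44, OTU75

The clade containing exactly {OTU61, OTU77} attaches to the tree at the node subtending ((OTU75,OTU44),(OTU77,OTU61)).
The other lineage descending from that same node — the sister group — is (OTU75,OTU44); its 2 tips in alphabetical order are the answer.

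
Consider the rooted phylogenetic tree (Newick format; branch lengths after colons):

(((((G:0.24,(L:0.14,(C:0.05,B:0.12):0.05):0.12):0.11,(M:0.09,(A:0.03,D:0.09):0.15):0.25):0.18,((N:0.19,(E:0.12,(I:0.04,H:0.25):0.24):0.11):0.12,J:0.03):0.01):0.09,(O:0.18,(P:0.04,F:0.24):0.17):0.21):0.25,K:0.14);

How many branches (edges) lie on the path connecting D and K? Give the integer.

7

The MRCA of D and K is the root of the tree.
From D up to that node: 6 branches. From K up to the same node: 1 branch. Total: 6 + 1 = 7.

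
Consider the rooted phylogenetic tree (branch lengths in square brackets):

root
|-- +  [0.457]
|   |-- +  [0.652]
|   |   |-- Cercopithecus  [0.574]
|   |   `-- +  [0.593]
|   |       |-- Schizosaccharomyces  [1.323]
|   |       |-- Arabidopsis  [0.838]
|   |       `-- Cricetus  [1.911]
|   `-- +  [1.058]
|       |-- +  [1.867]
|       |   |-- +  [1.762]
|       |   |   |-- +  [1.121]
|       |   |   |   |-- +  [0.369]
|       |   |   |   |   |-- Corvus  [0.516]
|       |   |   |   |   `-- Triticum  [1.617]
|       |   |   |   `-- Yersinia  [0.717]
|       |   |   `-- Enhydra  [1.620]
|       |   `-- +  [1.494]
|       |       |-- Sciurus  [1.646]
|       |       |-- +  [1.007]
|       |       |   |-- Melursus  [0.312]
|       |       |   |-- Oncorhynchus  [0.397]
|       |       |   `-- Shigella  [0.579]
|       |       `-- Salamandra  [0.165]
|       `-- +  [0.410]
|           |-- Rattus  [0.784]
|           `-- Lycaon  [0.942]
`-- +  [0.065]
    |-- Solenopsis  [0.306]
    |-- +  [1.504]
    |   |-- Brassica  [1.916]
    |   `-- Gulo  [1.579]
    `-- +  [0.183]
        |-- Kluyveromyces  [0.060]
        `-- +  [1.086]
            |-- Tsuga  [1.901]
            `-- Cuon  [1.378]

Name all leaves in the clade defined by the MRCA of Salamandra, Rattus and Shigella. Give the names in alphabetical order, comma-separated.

Tracing Salamandra: it sits inside (Sciurus,(Melursus,Oncorhynchus,Shigella),Salamandra).
Tracing Rattus: it sits inside (Rattus,Lycaon).
Tracing Shigella: it sits inside (Melursus,Oncorhynchus,Shigella).
The smallest clade enclosing all 3 is (((((Corvus,Triticum),Yersinia),Enhydra),(Sciurus,(Melursus,Oncorhynchus,Shigella),Salamandra)),(Rattus,Lycaon)); the answer is its 11 terminal taxa in alphabetical order.

Corvus, Enhydra, Lycaon, Melursus, Oncorhynchus, Rattus, Salamandra, Sciurus, Shigella, Triticum, Yersinia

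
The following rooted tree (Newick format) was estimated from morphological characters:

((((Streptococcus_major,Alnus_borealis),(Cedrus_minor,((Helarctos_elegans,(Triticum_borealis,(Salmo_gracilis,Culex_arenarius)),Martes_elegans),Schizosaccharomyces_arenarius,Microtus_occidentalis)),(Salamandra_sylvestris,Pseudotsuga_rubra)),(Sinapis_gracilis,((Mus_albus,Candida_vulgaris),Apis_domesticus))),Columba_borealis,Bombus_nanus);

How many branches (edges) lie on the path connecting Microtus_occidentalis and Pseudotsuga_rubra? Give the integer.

5

The MRCA of Microtus_occidentalis and Pseudotsuga_rubra is the node subtending ((Streptococcus_major,Alnus_borealis),(Cedrus_minor,((Helarctos_elegans,(Triticum_borealis,(Salmo_gracilis,Culex_arenarius)),Martes_elegans),Schizosaccharomyces_arenarius,Microtus_occidentalis)),(Salamandra_sylvestris,Pseudotsuga_rubra)).
From Microtus_occidentalis up to that node: 3 branches. From Pseudotsuga_rubra up to the same node: 2 branches. Total: 3 + 2 = 5.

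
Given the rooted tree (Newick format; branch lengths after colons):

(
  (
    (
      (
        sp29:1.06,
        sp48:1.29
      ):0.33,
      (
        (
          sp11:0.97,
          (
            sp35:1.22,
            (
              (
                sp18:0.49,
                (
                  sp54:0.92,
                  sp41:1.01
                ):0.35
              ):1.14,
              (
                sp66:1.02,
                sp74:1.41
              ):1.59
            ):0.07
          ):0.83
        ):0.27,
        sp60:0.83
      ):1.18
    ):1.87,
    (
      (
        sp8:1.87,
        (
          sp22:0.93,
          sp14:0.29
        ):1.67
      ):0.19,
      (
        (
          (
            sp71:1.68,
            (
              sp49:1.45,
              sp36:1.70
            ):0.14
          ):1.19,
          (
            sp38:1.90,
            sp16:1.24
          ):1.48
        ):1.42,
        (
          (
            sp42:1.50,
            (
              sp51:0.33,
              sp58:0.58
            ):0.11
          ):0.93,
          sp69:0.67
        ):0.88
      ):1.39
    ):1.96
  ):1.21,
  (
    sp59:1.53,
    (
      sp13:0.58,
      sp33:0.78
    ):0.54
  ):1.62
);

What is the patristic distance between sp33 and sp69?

9.05

The path runs sp33 → … → MRCA → … → sp69; the MRCA is the root of the tree.
Branch lengths along that path: 0.78 + 0.54 + 1.62 + 1.21 + 1.96 + 1.39 + 0.88 + 0.67 = 9.05.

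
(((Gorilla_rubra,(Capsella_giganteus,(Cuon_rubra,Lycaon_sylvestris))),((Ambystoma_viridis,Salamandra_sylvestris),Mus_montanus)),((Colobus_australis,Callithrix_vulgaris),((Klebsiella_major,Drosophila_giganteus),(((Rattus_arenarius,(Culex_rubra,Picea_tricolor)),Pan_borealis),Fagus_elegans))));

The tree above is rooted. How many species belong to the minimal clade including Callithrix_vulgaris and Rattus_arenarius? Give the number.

9

The MRCA of Callithrix_vulgaris and Rattus_arenarius is the node subtending ((Colobus_australis,Callithrix_vulgaris),((Klebsiella_major,Drosophila_giganteus),(((Rattus_arenarius,(Culex_rubra,Picea_tricolor)),Pan_borealis),Fagus_elegans))).
That clade contains 9 terminal taxa: Callithrix_vulgaris, Colobus_australis, Culex_rubra, Drosophila_giganteus, Fagus_elegans, Klebsiella_major, Pan_borealis, Picea_tricolor, Rattus_arenarius.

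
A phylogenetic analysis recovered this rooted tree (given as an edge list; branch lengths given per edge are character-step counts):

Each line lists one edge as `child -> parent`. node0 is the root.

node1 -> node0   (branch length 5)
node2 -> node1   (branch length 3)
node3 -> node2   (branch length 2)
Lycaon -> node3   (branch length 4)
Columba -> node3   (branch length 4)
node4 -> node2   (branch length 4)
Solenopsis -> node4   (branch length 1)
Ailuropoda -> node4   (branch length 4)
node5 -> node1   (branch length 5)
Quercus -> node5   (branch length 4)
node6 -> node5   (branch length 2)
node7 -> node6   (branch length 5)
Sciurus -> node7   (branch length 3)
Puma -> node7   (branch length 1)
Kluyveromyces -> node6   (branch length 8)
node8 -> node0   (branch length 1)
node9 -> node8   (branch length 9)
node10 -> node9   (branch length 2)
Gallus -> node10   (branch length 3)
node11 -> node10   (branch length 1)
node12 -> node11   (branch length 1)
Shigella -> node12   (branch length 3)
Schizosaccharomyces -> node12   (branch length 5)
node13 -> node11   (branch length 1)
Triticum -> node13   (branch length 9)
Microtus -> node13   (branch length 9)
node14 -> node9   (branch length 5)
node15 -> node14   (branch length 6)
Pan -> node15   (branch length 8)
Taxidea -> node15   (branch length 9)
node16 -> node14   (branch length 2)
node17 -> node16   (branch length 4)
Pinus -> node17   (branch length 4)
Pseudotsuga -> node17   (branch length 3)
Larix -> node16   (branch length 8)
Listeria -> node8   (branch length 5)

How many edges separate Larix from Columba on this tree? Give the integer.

9

The MRCA of Larix and Columba is the root of the tree.
From Larix up to that node: 5 branches. From Columba up to the same node: 4 branches. Total: 5 + 4 = 9.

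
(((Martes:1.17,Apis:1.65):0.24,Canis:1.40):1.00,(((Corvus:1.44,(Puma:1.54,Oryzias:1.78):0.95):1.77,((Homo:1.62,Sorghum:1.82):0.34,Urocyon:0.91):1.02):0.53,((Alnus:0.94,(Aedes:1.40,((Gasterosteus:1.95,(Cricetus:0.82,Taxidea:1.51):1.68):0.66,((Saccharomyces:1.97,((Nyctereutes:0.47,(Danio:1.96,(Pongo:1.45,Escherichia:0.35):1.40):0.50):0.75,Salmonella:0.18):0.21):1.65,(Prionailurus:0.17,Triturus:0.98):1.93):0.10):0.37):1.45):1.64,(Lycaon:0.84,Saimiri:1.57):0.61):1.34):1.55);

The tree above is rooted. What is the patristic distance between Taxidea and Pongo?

The path runs Taxidea → … → MRCA → … → Pongo; the MRCA is the node subtending ((Gasterosteus,(Cricetus,Taxidea)),((Saccharomyces,((Nyctereutes,(Danio,(Pongo,Escherichia))),Salmonella)),(Prionailurus,Triturus))).
Branch lengths along that path: 1.51 + 1.68 + 0.66 + 0.10 + 1.65 + 0.21 + 0.75 + 0.50 + 1.40 + 1.45 = 9.91.

9.91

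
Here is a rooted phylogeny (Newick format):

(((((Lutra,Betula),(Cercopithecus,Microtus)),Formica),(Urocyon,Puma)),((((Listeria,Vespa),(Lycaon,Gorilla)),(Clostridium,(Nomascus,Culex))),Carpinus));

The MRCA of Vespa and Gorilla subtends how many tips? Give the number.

4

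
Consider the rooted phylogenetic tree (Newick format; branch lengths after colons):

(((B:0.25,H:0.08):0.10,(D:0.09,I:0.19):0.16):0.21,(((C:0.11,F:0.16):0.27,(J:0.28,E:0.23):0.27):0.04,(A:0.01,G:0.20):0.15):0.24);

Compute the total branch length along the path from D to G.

The path runs D → … → MRCA → … → G; the MRCA is the root of the tree.
Branch lengths along that path: 0.09 + 0.16 + 0.21 + 0.24 + 0.15 + 0.20 = 1.05.

1.05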